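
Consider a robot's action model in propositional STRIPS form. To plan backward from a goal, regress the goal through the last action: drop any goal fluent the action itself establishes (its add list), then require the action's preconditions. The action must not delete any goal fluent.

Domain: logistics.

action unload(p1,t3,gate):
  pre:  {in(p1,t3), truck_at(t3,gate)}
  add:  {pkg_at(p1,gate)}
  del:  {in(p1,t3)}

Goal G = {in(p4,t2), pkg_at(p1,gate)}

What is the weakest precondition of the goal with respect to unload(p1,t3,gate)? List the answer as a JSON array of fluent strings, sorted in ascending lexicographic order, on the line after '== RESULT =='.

Regress:
  G ∩ del = {}  (empty — regression defined)
  G \ add = {in(p4,t2), pkg_at(p1,gate)} \ {pkg_at(p1,gate)} = {in(p4,t2)}
  ∪ pre   = {in(p4,t2)} ∪ {in(p1,t3), truck_at(t3,gate)}
          = {in(p1,t3), in(p4,t2), truck_at(t3,gate)}

== RESULT ==
["in(p1,t3)", "in(p4,t2)", "truck_at(t3,gate)"]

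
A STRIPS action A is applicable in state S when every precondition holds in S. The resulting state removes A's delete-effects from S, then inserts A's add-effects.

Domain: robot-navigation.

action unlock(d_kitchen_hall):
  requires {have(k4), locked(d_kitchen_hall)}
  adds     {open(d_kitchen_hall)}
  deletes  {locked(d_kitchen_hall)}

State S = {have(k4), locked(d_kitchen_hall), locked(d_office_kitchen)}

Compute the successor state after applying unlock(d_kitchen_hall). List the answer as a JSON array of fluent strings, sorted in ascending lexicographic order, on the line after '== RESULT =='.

Progress:
  pre ⊆ S: {have(k4), locked(d_kitchen_hall)} ⊆ S  — applicable
  S \ del = {have(k4), locked(d_office_kitchen)}
  ∪ add   = {have(k4), locked(d_office_kitchen), open(d_kitchen_hall)}

== RESULT ==
["have(k4)", "locked(d_office_kitchen)", "open(d_kitchen_hall)"]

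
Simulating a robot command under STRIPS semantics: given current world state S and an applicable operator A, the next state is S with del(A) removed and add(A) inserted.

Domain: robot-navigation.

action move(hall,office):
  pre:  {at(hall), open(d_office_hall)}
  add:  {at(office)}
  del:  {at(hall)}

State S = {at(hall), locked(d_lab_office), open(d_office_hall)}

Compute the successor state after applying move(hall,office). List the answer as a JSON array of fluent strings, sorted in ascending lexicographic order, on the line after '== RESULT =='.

Compute (S \ del) ∪ add:
  pre ⊆ S: {at(hall), open(d_office_hall)} ⊆ S  — applicable
  S \ del = {locked(d_lab_office), open(d_office_hall)}
  ∪ add   = {at(office), locked(d_lab_office), open(d_office_hall)}

== RESULT ==
["at(office)", "locked(d_lab_office)", "open(d_office_hall)"]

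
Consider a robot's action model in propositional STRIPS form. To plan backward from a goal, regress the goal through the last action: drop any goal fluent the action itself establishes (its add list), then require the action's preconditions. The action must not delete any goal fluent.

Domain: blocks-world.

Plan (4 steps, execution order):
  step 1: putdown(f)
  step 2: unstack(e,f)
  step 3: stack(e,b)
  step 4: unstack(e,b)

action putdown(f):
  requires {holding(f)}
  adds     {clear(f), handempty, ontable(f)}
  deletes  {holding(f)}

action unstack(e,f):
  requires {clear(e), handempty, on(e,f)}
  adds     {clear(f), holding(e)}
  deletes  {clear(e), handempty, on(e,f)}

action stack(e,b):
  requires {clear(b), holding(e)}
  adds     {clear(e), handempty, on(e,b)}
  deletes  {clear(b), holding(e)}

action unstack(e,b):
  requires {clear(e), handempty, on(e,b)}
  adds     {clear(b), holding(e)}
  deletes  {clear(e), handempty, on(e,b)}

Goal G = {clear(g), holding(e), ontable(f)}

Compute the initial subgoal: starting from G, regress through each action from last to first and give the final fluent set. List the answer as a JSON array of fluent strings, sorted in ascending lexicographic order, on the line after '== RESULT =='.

Regress step by step:
  through step 4 (unstack(e,b)): drop {holding(e)}, keep {clear(g), ontable(f)}, require {clear(e), handempty, on(e,b)}
    → {clear(e), clear(g), handempty, on(e,b), ontable(f)}
  through step 3 (stack(e,b)): drop {clear(e), handempty, on(e,b)}, keep {clear(g), ontable(f)}, require {clear(b), holding(e)}
    → {clear(b), clear(g), holding(e), ontable(f)}
  through step 2 (unstack(e,f)): drop {holding(e)}, keep {clear(b), clear(g), ontable(f)}, require {clear(e), handempty, on(e,f)}
    → {clear(b), clear(e), clear(g), handempty, on(e,f), ontable(f)}
  through step 1 (putdown(f)): drop {handempty, ontable(f)}, keep {clear(b), clear(e), clear(g), on(e,f)}, require {holding(f)}
    → {clear(b), clear(e), clear(g), holding(f), on(e,f)}

== RESULT ==
["clear(b)", "clear(e)", "clear(g)", "holding(f)", "on(e,f)"]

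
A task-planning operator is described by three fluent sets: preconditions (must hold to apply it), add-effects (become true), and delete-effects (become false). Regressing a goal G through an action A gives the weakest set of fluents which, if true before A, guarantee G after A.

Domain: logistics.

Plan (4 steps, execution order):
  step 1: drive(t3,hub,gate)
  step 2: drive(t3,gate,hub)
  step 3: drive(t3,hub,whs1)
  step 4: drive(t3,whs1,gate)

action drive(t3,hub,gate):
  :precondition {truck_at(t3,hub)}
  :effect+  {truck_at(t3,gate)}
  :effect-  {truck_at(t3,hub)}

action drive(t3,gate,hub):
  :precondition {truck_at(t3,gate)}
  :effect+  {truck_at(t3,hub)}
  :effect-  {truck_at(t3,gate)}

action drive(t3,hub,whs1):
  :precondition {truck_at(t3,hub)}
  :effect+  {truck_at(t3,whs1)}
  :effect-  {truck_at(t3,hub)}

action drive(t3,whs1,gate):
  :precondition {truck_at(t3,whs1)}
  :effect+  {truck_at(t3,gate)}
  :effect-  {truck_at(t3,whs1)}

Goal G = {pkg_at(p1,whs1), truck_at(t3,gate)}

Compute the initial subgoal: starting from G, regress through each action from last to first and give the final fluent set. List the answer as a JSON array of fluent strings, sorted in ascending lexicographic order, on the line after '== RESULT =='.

Work backward from the goal:
  through step 4 (drive(t3,whs1,gate)): drop {truck_at(t3,gate)}, keep {pkg_at(p1,whs1)}, require {truck_at(t3,whs1)}
    → {pkg_at(p1,whs1), truck_at(t3,whs1)}
  through step 3 (drive(t3,hub,whs1)): drop {truck_at(t3,whs1)}, keep {pkg_at(p1,whs1)}, require {truck_at(t3,hub)}
    → {pkg_at(p1,whs1), truck_at(t3,hub)}
  through step 2 (drive(t3,gate,hub)): drop {truck_at(t3,hub)}, keep {pkg_at(p1,whs1)}, require {truck_at(t3,gate)}
    → {pkg_at(p1,whs1), truck_at(t3,gate)}
  through step 1 (drive(t3,hub,gate)): drop {truck_at(t3,gate)}, keep {pkg_at(p1,whs1)}, require {truck_at(t3,hub)}
    → {pkg_at(p1,whs1), truck_at(t3,hub)}

== RESULT ==
["pkg_at(p1,whs1)", "truck_at(t3,hub)"]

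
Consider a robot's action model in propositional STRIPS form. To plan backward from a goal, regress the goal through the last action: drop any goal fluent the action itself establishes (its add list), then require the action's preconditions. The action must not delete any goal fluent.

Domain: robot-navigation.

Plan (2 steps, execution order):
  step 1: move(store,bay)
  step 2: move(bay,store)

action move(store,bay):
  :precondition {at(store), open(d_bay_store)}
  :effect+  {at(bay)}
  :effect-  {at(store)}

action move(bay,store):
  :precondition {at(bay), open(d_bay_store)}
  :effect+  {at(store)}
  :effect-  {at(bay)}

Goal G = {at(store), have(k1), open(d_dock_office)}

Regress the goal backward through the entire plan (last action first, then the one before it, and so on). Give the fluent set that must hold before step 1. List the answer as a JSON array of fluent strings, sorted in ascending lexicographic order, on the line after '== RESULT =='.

Work backward from the goal:
  through step 2 (move(bay,store)): drop {at(store)}, keep {have(k1), open(d_dock_office)}, require {at(bay), open(d_bay_store)}
    → {at(bay), have(k1), open(d_bay_store), open(d_dock_office)}
  through step 1 (move(store,bay)): drop {at(bay)}, keep {have(k1), open(d_bay_store), open(d_dock_office)}, require {at(store), open(d_bay_store)}
    → {at(store), have(k1), open(d_bay_store), open(d_dock_office)}

== RESULT ==
["at(store)", "have(k1)", "open(d_bay_store)", "open(d_dock_office)"]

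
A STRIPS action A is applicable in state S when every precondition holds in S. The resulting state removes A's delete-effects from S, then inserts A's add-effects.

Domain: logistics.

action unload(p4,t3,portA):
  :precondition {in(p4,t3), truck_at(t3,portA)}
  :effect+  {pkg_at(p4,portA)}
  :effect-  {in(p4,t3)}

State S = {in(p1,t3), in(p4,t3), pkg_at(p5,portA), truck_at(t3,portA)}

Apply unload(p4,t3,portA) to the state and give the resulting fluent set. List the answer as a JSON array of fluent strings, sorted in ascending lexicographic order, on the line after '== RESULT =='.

Compute (S \ del) ∪ add:
  pre ⊆ S: {in(p4,t3), truck_at(t3,portA)} ⊆ S  — applicable
  S \ del = {in(p1,t3), pkg_at(p5,portA), truck_at(t3,portA)}
  ∪ add   = {in(p1,t3), pkg_at(p4,portA), pkg_at(p5,portA), truck_at(t3,portA)}

== RESULT ==
["in(p1,t3)", "pkg_at(p4,portA)", "pkg_at(p5,portA)", "truck_at(t3,portA)"]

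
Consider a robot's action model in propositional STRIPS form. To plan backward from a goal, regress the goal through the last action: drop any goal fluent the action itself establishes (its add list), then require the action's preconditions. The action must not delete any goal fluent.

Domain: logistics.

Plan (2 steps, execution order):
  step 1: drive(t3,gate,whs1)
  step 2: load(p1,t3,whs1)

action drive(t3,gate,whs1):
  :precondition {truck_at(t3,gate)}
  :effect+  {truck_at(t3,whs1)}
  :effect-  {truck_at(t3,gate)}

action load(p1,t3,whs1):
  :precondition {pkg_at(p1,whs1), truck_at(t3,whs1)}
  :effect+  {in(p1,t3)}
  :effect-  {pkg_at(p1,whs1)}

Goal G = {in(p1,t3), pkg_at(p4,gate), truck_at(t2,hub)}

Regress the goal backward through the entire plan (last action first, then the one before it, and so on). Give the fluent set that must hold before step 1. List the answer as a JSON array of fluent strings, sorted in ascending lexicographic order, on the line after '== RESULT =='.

Regress step by step:
  through step 2 (load(p1,t3,whs1)): drop {in(p1,t3)}, keep {pkg_at(p4,gate), truck_at(t2,hub)}, require {pkg_at(p1,whs1), truck_at(t3,whs1)}
    → {pkg_at(p1,whs1), pkg_at(p4,gate), truck_at(t2,hub), truck_at(t3,whs1)}
  through step 1 (drive(t3,gate,whs1)): drop {truck_at(t3,whs1)}, keep {pkg_at(p1,whs1), pkg_at(p4,gate), truck_at(t2,hub)}, require {truck_at(t3,gate)}
    → {pkg_at(p1,whs1), pkg_at(p4,gate), truck_at(t2,hub), truck_at(t3,gate)}

== RESULT ==
["pkg_at(p1,whs1)", "pkg_at(p4,gate)", "truck_at(t2,hub)", "truck_at(t3,gate)"]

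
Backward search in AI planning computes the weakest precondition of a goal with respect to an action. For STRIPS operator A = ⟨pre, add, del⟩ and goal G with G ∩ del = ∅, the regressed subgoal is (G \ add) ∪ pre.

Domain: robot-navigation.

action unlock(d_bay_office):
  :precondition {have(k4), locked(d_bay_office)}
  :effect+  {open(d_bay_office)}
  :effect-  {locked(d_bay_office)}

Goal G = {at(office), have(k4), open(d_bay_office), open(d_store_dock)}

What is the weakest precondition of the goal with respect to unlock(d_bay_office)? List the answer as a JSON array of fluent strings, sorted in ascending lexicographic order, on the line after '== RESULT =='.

Regress:
  G ∩ del = {}  (empty — regression defined)
  G \ add = {at(office), have(k4), open(d_bay_office), open(d_store_dock)} \ {open(d_bay_office)} = {at(office), have(k4), open(d_store_dock)}
  ∪ pre   = {at(office), have(k4), open(d_store_dock)} ∪ {have(k4), locked(d_bay_office)}
          = {at(office), have(k4), locked(d_bay_office), open(d_store_dock)}

== RESULT ==
["at(office)", "have(k4)", "locked(d_bay_office)", "open(d_store_dock)"]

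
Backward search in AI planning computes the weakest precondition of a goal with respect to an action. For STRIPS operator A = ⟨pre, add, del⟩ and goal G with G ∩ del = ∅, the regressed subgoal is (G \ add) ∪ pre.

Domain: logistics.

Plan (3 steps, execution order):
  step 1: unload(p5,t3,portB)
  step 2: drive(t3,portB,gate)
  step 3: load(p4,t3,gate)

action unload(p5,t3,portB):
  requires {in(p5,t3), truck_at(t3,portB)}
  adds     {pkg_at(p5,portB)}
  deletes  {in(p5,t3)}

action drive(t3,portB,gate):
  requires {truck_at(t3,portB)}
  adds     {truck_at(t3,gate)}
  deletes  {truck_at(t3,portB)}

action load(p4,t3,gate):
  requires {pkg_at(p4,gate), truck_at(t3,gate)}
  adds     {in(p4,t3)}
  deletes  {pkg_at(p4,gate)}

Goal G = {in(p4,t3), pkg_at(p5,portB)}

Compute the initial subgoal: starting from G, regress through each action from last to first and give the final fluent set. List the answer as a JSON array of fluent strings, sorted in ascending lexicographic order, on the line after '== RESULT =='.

Regress step by step:
  through step 3 (load(p4,t3,gate)): drop {in(p4,t3)}, keep {pkg_at(p5,portB)}, require {pkg_at(p4,gate), truck_at(t3,gate)}
    → {pkg_at(p4,gate), pkg_at(p5,portB), truck_at(t3,gate)}
  through step 2 (drive(t3,portB,gate)): drop {truck_at(t3,gate)}, keep {pkg_at(p4,gate), pkg_at(p5,portB)}, require {truck_at(t3,portB)}
    → {pkg_at(p4,gate), pkg_at(p5,portB), truck_at(t3,portB)}
  through step 1 (unload(p5,t3,portB)): drop {pkg_at(p5,portB)}, keep {pkg_at(p4,gate), truck_at(t3,portB)}, require {in(p5,t3), truck_at(t3,portB)}
    → {in(p5,t3), pkg_at(p4,gate), truck_at(t3,portB)}

== RESULT ==
["in(p5,t3)", "pkg_at(p4,gate)", "truck_at(t3,portB)"]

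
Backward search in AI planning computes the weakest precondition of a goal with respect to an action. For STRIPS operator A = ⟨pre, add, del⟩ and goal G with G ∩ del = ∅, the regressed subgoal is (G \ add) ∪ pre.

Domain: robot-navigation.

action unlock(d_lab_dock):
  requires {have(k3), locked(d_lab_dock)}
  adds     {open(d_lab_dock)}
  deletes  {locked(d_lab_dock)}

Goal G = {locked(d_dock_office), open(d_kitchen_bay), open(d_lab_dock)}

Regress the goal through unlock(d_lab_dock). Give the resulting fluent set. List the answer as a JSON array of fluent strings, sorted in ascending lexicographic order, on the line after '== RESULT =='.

Compute (G \ add) ∪ pre:
  G ∩ del = {}  (empty — regression defined)
  G \ add = {locked(d_dock_office), open(d_kitchen_bay), open(d_lab_dock)} \ {open(d_lab_dock)} = {locked(d_dock_office), open(d_kitchen_bay)}
  ∪ pre   = {locked(d_dock_office), open(d_kitchen_bay)} ∪ {have(k3), locked(d_lab_dock)}
          = {have(k3), locked(d_dock_office), locked(d_lab_dock), open(d_kitchen_bay)}

== RESULT ==
["have(k3)", "locked(d_dock_office)", "locked(d_lab_dock)", "open(d_kitchen_bay)"]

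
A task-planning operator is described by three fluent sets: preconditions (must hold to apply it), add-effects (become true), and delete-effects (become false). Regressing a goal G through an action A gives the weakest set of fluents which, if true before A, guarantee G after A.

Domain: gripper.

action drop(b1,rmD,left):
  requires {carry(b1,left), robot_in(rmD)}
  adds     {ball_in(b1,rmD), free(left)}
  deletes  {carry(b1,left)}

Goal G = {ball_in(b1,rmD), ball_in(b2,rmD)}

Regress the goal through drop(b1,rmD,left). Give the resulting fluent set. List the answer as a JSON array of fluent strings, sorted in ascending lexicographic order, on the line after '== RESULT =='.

Compute (G \ add) ∪ pre:
  G ∩ del = {}  (empty — regression defined)
  G \ add = {ball_in(b1,rmD), ball_in(b2,rmD)} \ {ball_in(b1,rmD), free(left)} = {ball_in(b2,rmD)}
  ∪ pre   = {ball_in(b2,rmD)} ∪ {carry(b1,left), robot_in(rmD)}
          = {ball_in(b2,rmD), carry(b1,left), robot_in(rmD)}

== RESULT ==
["ball_in(b2,rmD)", "carry(b1,left)", "robot_in(rmD)"]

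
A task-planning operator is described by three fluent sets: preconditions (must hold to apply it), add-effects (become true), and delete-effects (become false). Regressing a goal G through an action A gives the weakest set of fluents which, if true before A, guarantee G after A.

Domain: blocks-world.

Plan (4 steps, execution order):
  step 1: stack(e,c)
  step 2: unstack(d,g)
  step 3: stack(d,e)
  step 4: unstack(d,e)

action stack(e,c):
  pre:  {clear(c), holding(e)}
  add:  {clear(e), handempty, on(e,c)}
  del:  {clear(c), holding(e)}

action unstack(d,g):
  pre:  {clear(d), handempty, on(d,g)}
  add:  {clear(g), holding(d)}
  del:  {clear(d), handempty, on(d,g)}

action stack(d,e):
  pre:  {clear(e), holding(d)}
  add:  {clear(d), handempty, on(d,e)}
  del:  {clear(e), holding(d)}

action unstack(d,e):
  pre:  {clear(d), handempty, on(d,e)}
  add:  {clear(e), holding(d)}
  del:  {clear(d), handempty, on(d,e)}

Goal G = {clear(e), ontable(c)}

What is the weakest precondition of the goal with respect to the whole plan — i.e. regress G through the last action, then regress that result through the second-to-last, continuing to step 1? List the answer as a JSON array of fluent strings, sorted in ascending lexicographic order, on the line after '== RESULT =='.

Regress step by step:
  through step 4 (unstack(d,e)): drop {clear(e)}, keep {ontable(c)}, require {clear(d), handempty, on(d,e)}
    → {clear(d), handempty, on(d,e), ontable(c)}
  through step 3 (stack(d,e)): drop {clear(d), handempty, on(d,e)}, keep {ontable(c)}, require {clear(e), holding(d)}
    → {clear(e), holding(d), ontable(c)}
  through step 2 (unstack(d,g)): drop {holding(d)}, keep {clear(e), ontable(c)}, require {clear(d), handempty, on(d,g)}
    → {clear(d), clear(e), handempty, on(d,g), ontable(c)}
  through step 1 (stack(e,c)): drop {clear(e), handempty}, keep {clear(d), on(d,g), ontable(c)}, require {clear(c), holding(e)}
    → {clear(c), clear(d), holding(e), on(d,g), ontable(c)}

== RESULT ==
["clear(c)", "clear(d)", "holding(e)", "on(d,g)", "ontable(c)"]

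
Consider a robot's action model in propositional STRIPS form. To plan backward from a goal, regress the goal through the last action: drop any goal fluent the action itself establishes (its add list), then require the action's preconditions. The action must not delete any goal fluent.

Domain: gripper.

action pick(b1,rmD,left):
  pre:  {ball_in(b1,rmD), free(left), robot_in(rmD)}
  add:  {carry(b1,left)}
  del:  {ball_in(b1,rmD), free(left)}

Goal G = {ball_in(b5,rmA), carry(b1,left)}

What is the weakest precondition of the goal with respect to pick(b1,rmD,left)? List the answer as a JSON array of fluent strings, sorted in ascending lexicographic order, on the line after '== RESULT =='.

Compute (G \ add) ∪ pre:
  G ∩ del = {}  (empty — regression defined)
  G \ add = {ball_in(b5,rmA), carry(b1,left)} \ {carry(b1,left)} = {ball_in(b5,rmA)}
  ∪ pre   = {ball_in(b5,rmA)} ∪ {ball_in(b1,rmD), free(left), robot_in(rmD)}
          = {ball_in(b1,rmD), ball_in(b5,rmA), free(left), robot_in(rmD)}

== RESULT ==
["ball_in(b1,rmD)", "ball_in(b5,rmA)", "free(left)", "robot_in(rmD)"]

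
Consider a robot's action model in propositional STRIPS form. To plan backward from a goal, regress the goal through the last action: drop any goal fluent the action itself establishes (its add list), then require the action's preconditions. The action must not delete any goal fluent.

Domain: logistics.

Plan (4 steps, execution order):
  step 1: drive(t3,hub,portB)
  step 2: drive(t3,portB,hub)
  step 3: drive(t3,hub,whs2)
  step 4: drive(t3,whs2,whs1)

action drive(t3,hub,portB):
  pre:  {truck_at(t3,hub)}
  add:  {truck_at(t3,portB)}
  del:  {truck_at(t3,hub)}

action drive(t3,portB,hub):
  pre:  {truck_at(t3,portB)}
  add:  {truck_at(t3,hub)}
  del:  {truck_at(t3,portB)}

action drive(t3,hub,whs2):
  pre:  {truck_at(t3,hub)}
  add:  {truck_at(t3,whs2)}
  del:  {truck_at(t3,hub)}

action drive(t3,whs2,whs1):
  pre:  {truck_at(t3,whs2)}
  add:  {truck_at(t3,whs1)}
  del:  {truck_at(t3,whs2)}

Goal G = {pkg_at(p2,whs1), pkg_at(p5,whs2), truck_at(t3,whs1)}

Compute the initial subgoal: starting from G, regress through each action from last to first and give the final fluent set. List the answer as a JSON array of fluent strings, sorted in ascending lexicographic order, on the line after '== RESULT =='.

Regress step by step:
  through step 4 (drive(t3,whs2,whs1)): drop {truck_at(t3,whs1)}, keep {pkg_at(p2,whs1), pkg_at(p5,whs2)}, require {truck_at(t3,whs2)}
    → {pkg_at(p2,whs1), pkg_at(p5,whs2), truck_at(t3,whs2)}
  through step 3 (drive(t3,hub,whs2)): drop {truck_at(t3,whs2)}, keep {pkg_at(p2,whs1), pkg_at(p5,whs2)}, require {truck_at(t3,hub)}
    → {pkg_at(p2,whs1), pkg_at(p5,whs2), truck_at(t3,hub)}
  through step 2 (drive(t3,portB,hub)): drop {truck_at(t3,hub)}, keep {pkg_at(p2,whs1), pkg_at(p5,whs2)}, require {truck_at(t3,portB)}
    → {pkg_at(p2,whs1), pkg_at(p5,whs2), truck_at(t3,portB)}
  through step 1 (drive(t3,hub,portB)): drop {truck_at(t3,portB)}, keep {pkg_at(p2,whs1), pkg_at(p5,whs2)}, require {truck_at(t3,hub)}
    → {pkg_at(p2,whs1), pkg_at(p5,whs2), truck_at(t3,hub)}

== RESULT ==
["pkg_at(p2,whs1)", "pkg_at(p5,whs2)", "truck_at(t3,hub)"]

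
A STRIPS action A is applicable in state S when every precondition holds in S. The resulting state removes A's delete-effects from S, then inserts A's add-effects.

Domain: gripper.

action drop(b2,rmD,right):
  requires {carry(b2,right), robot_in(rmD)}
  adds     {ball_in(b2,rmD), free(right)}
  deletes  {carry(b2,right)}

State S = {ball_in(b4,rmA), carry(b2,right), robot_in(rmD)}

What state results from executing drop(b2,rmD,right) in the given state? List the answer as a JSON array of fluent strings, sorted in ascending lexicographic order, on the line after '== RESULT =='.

Compute (S \ del) ∪ add:
  pre ⊆ S: {carry(b2,right), robot_in(rmD)} ⊆ S  — applicable
  S \ del = {ball_in(b4,rmA), robot_in(rmD)}
  ∪ add   = {ball_in(b2,rmD), ball_in(b4,rmA), free(right), robot_in(rmD)}

== RESULT ==
["ball_in(b2,rmD)", "ball_in(b4,rmA)", "free(right)", "robot_in(rmD)"]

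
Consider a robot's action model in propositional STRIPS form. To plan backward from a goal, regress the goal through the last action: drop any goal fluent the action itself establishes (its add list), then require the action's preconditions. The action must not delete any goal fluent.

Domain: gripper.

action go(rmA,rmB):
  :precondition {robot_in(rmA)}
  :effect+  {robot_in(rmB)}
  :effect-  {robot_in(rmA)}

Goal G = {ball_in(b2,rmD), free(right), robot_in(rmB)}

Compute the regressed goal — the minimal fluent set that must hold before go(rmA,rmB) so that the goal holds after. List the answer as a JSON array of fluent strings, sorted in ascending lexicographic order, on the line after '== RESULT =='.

Compute (G \ add) ∪ pre:
  G ∩ del = {}  (empty — regression defined)
  G \ add = {ball_in(b2,rmD), free(right), robot_in(rmB)} \ {robot_in(rmB)} = {ball_in(b2,rmD), free(right)}
  ∪ pre   = {ball_in(b2,rmD), free(right)} ∪ {robot_in(rmA)}
          = {ball_in(b2,rmD), free(right), robot_in(rmA)}

== RESULT ==
["ball_in(b2,rmD)", "free(right)", "robot_in(rmA)"]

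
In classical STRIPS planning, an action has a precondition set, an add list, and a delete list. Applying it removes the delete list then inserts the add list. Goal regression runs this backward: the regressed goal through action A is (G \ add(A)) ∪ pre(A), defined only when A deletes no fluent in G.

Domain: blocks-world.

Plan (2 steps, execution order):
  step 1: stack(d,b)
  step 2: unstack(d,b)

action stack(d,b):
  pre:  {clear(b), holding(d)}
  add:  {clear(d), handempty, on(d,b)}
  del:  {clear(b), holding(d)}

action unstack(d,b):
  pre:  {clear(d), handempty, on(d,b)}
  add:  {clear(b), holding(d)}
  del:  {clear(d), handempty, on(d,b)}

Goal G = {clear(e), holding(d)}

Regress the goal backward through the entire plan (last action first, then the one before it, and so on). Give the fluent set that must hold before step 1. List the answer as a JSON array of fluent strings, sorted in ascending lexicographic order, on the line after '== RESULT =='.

Work backward from the goal:
  through step 2 (unstack(d,b)): drop {holding(d)}, keep {clear(e)}, require {clear(d), handempty, on(d,b)}
    → {clear(d), clear(e), handempty, on(d,b)}
  through step 1 (stack(d,b)): drop {clear(d), handempty, on(d,b)}, keep {clear(e)}, require {clear(b), holding(d)}
    → {clear(b), clear(e), holding(d)}

== RESULT ==
["clear(b)", "clear(e)", "holding(d)"]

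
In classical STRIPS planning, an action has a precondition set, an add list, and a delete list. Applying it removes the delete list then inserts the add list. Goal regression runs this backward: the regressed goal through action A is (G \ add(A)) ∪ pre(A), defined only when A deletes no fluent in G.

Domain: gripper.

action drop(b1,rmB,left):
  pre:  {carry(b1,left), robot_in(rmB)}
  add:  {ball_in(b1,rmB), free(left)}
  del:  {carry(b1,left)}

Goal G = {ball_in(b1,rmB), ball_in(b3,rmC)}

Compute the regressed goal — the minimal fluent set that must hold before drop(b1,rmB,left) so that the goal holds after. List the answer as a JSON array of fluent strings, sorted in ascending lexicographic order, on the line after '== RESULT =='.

Compute (G \ add) ∪ pre:
  G ∩ del = {}  (empty — regression defined)
  G \ add = {ball_in(b1,rmB), ball_in(b3,rmC)} \ {ball_in(b1,rmB), free(left)} = {ball_in(b3,rmC)}
  ∪ pre   = {ball_in(b3,rmC)} ∪ {carry(b1,left), robot_in(rmB)}
          = {ball_in(b3,rmC), carry(b1,left), robot_in(rmB)}

== RESULT ==
["ball_in(b3,rmC)", "carry(b1,left)", "robot_in(rmB)"]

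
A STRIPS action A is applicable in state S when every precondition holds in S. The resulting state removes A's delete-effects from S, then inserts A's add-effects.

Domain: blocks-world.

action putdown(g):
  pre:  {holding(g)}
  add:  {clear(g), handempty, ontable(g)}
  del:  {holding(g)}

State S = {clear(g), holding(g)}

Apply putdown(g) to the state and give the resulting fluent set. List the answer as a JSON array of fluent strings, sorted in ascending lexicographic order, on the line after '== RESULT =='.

Progress:
  pre ⊆ S: {holding(g)} ⊆ S  — applicable
  S \ del = {clear(g)}
  ∪ add   = {clear(g), handempty, ontable(g)}

== RESULT ==
["clear(g)", "handempty", "ontable(g)"]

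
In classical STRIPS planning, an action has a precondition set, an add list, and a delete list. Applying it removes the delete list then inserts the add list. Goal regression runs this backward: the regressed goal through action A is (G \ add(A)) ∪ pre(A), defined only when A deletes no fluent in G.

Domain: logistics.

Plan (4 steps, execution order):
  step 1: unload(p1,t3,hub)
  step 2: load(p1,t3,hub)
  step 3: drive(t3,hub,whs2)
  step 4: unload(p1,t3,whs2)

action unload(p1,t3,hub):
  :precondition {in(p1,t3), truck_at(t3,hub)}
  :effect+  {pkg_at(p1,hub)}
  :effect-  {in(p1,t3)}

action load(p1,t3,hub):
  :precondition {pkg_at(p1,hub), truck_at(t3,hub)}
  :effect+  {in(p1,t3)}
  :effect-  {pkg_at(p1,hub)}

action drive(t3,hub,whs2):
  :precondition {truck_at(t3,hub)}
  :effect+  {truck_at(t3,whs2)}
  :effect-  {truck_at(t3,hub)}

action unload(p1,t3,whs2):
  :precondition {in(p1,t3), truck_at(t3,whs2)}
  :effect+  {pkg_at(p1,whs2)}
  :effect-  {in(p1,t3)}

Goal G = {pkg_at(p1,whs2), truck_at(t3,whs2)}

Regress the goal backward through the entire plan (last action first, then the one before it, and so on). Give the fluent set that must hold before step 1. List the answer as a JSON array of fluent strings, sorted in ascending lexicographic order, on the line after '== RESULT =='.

Work backward from the goal:
  through step 4 (unload(p1,t3,whs2)): drop {pkg_at(p1,whs2)}, keep {truck_at(t3,whs2)}, require {in(p1,t3), truck_at(t3,whs2)}
    → {in(p1,t3), truck_at(t3,whs2)}
  through step 3 (drive(t3,hub,whs2)): drop {truck_at(t3,whs2)}, keep {in(p1,t3)}, require {truck_at(t3,hub)}
    → {in(p1,t3), truck_at(t3,hub)}
  through step 2 (load(p1,t3,hub)): drop {in(p1,t3)}, keep {truck_at(t3,hub)}, require {pkg_at(p1,hub), truck_at(t3,hub)}
    → {pkg_at(p1,hub), truck_at(t3,hub)}
  through step 1 (unload(p1,t3,hub)): drop {pkg_at(p1,hub)}, keep {truck_at(t3,hub)}, require {in(p1,t3), truck_at(t3,hub)}
    → {in(p1,t3), truck_at(t3,hub)}

== RESULT ==
["in(p1,t3)", "truck_at(t3,hub)"]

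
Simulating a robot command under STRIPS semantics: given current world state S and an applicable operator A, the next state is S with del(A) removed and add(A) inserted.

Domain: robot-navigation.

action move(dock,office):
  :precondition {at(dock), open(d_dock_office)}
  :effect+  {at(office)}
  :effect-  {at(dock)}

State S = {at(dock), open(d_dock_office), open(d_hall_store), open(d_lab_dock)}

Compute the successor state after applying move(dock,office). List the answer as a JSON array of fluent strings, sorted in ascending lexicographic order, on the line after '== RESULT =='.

Progress:
  pre ⊆ S: {at(dock), open(d_dock_office)} ⊆ S  — applicable
  S \ del = {open(d_dock_office), open(d_hall_store), open(d_lab_dock)}
  ∪ add   = {at(office), open(d_dock_office), open(d_hall_store), open(d_lab_dock)}

== RESULT ==
["at(office)", "open(d_dock_office)", "open(d_hall_store)", "open(d_lab_dock)"]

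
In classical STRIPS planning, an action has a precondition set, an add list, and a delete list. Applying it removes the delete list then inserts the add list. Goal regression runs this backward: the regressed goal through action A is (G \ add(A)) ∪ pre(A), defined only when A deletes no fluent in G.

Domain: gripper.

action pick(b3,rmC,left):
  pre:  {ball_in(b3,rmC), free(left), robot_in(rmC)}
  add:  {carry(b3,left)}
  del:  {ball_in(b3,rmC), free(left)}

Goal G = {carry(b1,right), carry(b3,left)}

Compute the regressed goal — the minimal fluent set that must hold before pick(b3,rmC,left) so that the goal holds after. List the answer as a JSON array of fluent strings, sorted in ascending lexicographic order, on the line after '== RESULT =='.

Regress:
  G ∩ del = {}  (empty — regression defined)
  G \ add = {carry(b1,right), carry(b3,left)} \ {carry(b3,left)} = {carry(b1,right)}
  ∪ pre   = {carry(b1,right)} ∪ {ball_in(b3,rmC), free(left), robot_in(rmC)}
          = {ball_in(b3,rmC), carry(b1,right), free(left), robot_in(rmC)}

== RESULT ==
["ball_in(b3,rmC)", "carry(b1,right)", "free(left)", "robot_in(rmC)"]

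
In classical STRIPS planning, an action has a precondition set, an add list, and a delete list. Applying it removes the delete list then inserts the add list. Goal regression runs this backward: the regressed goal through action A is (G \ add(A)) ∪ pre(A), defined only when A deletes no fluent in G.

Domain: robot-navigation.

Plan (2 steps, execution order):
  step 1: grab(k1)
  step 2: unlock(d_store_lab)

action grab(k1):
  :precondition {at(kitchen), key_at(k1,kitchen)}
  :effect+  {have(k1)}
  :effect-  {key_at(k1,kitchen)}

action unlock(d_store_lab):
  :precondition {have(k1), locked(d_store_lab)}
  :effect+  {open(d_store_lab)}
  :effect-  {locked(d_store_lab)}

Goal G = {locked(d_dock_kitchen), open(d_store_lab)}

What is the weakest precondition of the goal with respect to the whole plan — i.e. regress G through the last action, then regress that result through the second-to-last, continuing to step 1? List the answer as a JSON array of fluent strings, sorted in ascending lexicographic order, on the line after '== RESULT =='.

Work backward from the goal:
  through step 2 (unlock(d_store_lab)): drop {open(d_store_lab)}, keep {locked(d_dock_kitchen)}, require {have(k1), locked(d_store_lab)}
    → {have(k1), locked(d_dock_kitchen), locked(d_store_lab)}
  through step 1 (grab(k1)): drop {have(k1)}, keep {locked(d_dock_kitchen), locked(d_store_lab)}, require {at(kitchen), key_at(k1,kitchen)}
    → {at(kitchen), key_at(k1,kitchen), locked(d_dock_kitchen), locked(d_store_lab)}

== RESULT ==
["at(kitchen)", "key_at(k1,kitchen)", "locked(d_dock_kitchen)", "locked(d_store_lab)"]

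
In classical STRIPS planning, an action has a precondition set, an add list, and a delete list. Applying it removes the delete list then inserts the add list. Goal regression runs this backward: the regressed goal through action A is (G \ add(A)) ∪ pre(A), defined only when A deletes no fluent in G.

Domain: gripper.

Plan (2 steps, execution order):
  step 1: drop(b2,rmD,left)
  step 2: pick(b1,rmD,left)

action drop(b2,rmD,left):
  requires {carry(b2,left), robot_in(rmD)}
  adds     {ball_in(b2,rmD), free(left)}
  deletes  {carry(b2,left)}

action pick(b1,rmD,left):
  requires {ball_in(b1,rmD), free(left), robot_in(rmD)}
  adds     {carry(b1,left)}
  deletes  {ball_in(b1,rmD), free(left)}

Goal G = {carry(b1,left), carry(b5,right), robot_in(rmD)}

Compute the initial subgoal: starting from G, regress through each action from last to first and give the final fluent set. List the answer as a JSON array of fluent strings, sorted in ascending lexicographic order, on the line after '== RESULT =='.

Work backward from the goal:
  through step 2 (pick(b1,rmD,left)): drop {carry(b1,left)}, keep {carry(b5,right), robot_in(rmD)}, require {ball_in(b1,rmD), free(left), robot_in(rmD)}
    → {ball_in(b1,rmD), carry(b5,right), free(left), robot_in(rmD)}
  through step 1 (drop(b2,rmD,left)): drop {free(left)}, keep {ball_in(b1,rmD), carry(b5,right), robot_in(rmD)}, require {carry(b2,left), robot_in(rmD)}
    → {ball_in(b1,rmD), carry(b2,left), carry(b5,right), robot_in(rmD)}

== RESULT ==
["ball_in(b1,rmD)", "carry(b2,left)", "carry(b5,right)", "robot_in(rmD)"]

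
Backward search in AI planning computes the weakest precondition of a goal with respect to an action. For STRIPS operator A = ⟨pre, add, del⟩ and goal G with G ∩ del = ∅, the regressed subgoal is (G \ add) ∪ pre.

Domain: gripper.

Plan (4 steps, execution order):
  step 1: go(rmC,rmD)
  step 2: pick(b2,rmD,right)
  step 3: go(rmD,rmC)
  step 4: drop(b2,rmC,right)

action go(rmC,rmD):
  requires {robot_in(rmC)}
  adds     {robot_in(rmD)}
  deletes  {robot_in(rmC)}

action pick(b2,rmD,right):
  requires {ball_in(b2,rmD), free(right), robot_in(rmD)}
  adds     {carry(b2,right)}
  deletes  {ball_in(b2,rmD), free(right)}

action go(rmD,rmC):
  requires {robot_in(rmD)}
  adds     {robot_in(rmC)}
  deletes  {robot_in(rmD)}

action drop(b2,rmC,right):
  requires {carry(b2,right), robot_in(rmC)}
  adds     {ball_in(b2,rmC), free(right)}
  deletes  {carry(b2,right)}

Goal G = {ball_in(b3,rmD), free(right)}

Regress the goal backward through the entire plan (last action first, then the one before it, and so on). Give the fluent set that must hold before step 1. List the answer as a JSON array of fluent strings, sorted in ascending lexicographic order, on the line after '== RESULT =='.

Work backward from the goal:
  through step 4 (drop(b2,rmC,right)): drop {free(right)}, keep {ball_in(b3,rmD)}, require {carry(b2,right), robot_in(rmC)}
    → {ball_in(b3,rmD), carry(b2,right), robot_in(rmC)}
  through step 3 (go(rmD,rmC)): drop {robot_in(rmC)}, keep {ball_in(b3,rmD), carry(b2,right)}, require {robot_in(rmD)}
    → {ball_in(b3,rmD), carry(b2,right), robot_in(rmD)}
  through step 2 (pick(b2,rmD,right)): drop {carry(b2,right)}, keep {ball_in(b3,rmD), robot_in(rmD)}, require {ball_in(b2,rmD), free(right), robot_in(rmD)}
    → {ball_in(b2,rmD), ball_in(b3,rmD), free(right), robot_in(rmD)}
  through step 1 (go(rmC,rmD)): drop {robot_in(rmD)}, keep {ball_in(b2,rmD), ball_in(b3,rmD), free(right)}, require {robot_in(rmC)}
    → {ball_in(b2,rmD), ball_in(b3,rmD), free(right), robot_in(rmC)}

== RESULT ==
["ball_in(b2,rmD)", "ball_in(b3,rmD)", "free(right)", "robot_in(rmC)"]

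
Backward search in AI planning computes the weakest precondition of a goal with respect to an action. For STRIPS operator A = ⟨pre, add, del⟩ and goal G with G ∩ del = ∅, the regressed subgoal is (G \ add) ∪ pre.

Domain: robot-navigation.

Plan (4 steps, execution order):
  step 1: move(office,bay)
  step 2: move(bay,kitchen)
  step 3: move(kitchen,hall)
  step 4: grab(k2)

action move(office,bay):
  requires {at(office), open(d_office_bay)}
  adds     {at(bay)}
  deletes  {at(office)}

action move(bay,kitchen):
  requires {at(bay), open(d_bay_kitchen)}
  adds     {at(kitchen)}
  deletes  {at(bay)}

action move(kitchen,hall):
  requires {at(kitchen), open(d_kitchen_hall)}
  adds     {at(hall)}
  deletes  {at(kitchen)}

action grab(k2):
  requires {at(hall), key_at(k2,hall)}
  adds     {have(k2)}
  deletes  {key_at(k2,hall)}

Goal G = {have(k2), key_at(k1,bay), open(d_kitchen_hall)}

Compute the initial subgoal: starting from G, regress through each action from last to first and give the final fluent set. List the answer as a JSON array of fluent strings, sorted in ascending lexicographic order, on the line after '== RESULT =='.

Regress step by step:
  through step 4 (grab(k2)): drop {have(k2)}, keep {key_at(k1,bay), open(d_kitchen_hall)}, require {at(hall), key_at(k2,hall)}
    → {at(hall), key_at(k1,bay), key_at(k2,hall), open(d_kitchen_hall)}
  through step 3 (move(kitchen,hall)): drop {at(hall)}, keep {key_at(k1,bay), key_at(k2,hall), open(d_kitchen_hall)}, require {at(kitchen), open(d_kitchen_hall)}
    → {at(kitchen), key_at(k1,bay), key_at(k2,hall), open(d_kitchen_hall)}
  through step 2 (move(bay,kitchen)): drop {at(kitchen)}, keep {key_at(k1,bay), key_at(k2,hall), open(d_kitchen_hall)}, require {at(bay), open(d_bay_kitchen)}
    → {at(bay), key_at(k1,bay), key_at(k2,hall), open(d_bay_kitchen), open(d_kitchen_hall)}
  through step 1 (move(office,bay)): drop {at(bay)}, keep {key_at(k1,bay), key_at(k2,hall), open(d_bay_kitchen), open(d_kitchen_hall)}, require {at(office), open(d_office_bay)}
    → {at(office), key_at(k1,bay), key_at(k2,hall), open(d_bay_kitchen), open(d_kitchen_hall), open(d_office_bay)}

== RESULT ==
["at(office)", "key_at(k1,bay)", "key_at(k2,hall)", "open(d_bay_kitchen)", "open(d_kitchen_hall)", "open(d_office_bay)"]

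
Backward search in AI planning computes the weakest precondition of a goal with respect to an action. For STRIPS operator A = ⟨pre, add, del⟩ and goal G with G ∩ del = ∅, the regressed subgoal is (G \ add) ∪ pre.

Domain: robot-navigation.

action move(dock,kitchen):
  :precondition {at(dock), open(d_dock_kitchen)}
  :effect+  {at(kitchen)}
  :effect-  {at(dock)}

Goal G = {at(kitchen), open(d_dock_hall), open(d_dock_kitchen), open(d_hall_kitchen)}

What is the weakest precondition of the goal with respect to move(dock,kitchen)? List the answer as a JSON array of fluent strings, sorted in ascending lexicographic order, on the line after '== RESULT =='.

Regress:
  G ∩ del = {}  (empty — regression defined)
  G \ add = {at(kitchen), open(d_dock_hall), open(d_dock_kitchen), open(d_hall_kitchen)} \ {at(kitchen)} = {open(d_dock_hall), open(d_dock_kitchen), open(d_hall_kitchen)}
  ∪ pre   = {open(d_dock_hall), open(d_dock_kitchen), open(d_hall_kitchen)} ∪ {at(dock), open(d_dock_kitchen)}
          = {at(dock), open(d_dock_hall), open(d_dock_kitchen), open(d_hall_kitchen)}

== RESULT ==
["at(dock)", "open(d_dock_hall)", "open(d_dock_kitchen)", "open(d_hall_kitchen)"]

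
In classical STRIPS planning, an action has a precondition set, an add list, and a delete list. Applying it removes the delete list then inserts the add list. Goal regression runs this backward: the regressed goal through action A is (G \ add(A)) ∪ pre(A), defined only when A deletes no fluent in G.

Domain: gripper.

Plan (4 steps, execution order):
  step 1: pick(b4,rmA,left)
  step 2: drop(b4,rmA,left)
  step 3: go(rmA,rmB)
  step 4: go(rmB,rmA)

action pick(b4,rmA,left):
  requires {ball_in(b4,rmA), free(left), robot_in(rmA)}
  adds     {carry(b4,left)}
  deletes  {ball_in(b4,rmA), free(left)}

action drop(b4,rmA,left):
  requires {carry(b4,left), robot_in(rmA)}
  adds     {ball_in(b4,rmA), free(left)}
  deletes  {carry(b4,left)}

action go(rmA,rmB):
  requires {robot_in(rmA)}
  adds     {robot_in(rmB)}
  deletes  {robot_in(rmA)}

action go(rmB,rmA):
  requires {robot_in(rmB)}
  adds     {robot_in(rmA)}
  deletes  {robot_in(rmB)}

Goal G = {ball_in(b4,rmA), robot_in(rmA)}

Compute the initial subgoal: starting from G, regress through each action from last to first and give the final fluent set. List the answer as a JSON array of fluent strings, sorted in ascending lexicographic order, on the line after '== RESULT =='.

Regress step by step:
  through step 4 (go(rmB,rmA)): drop {robot_in(rmA)}, keep {ball_in(b4,rmA)}, require {robot_in(rmB)}
    → {ball_in(b4,rmA), robot_in(rmB)}
  through step 3 (go(rmA,rmB)): drop {robot_in(rmB)}, keep {ball_in(b4,rmA)}, require {robot_in(rmA)}
    → {ball_in(b4,rmA), robot_in(rmA)}
  through step 2 (drop(b4,rmA,left)): drop {ball_in(b4,rmA)}, keep {robot_in(rmA)}, require {carry(b4,left), robot_in(rmA)}
    → {carry(b4,left), robot_in(rmA)}
  through step 1 (pick(b4,rmA,left)): drop {carry(b4,left)}, keep {robot_in(rmA)}, require {ball_in(b4,rmA), free(left), robot_in(rmA)}
    → {ball_in(b4,rmA), free(left), robot_in(rmA)}

== RESULT ==
["ball_in(b4,rmA)", "free(left)", "robot_in(rmA)"]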